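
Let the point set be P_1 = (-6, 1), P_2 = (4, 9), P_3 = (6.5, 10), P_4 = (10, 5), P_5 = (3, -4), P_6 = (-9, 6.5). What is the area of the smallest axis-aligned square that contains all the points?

361

The bounding box has width 19 and height 14.
An axis-aligned square enclosing the set must have side ≥ max(width, height).
So the minimum side is max(19, 14) = 19.
Area = 19² = 361.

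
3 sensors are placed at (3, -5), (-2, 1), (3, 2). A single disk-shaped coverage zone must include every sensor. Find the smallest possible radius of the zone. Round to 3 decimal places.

3.982

Call the three points A, B, C in the order given.
Side lengths²: AB² = 61, AC² = 49, BC² = 26.
Since AB² = 61 < 49 + 26 = 75, the triangle is acute, so the smallest enclosing circle is the circumcircle.
Circumcentre = (1.1, -1.5), r² = 15.86.
r = √(15.86) ≈ 3.982.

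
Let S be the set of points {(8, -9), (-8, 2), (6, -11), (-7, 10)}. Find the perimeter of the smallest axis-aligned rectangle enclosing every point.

74

Width = max x − min x = 8 − (-8) = 16.
Height = max y − min y = 10 − (-11) = 21.
Perimeter = 2(16 + 21) = 74.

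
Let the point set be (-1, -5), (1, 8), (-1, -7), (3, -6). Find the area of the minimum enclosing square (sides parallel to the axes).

225

The bounding box has width 4 and height 15.
An axis-aligned square enclosing the set must have side ≥ max(width, height).
So the minimum side is max(4, 15) = 15.
Area = 15² = 225.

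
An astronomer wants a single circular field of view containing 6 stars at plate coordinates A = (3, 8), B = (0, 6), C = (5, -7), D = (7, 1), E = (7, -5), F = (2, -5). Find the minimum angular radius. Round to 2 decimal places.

7.57

By Welzl's lemma the MEC is supported by two points (diametrically opposite) or three points (on a circumcircle).
The farthest pair is A–C with squared distance 229. The circle on this segment as diameter has centre (4, 0.5) and r² = 229/4 = 57.25.
Check B: distance² to centre = 46.25 ≤ 57.25, so it lies inside.
All remaining points lie in this disk, and no smaller disk contains both endpoints, so this is the minimum enclosing circle.
r = √(57.25) ≈ 7.57.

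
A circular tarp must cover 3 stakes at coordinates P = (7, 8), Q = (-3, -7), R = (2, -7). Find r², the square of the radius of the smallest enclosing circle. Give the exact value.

Side lengths²: PQ² = 325, PR² = 250, QR² = 25.
Since PQ² = 325 ≥ 250 + 25 = 275, the angle opposite PQ is not acute, so the smallest enclosing circle has PQ as diameter.
Centre = midpoint of PQ = (2, 0.5), r² = 325/4 = 81.25.

81.25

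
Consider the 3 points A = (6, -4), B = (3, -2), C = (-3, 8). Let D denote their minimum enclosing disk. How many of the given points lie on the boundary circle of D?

Side lengths²: AB² = 13, AC² = 225, BC² = 136.
Since AC² = 225 ≥ 136 + 13 = 149, the angle opposite AC is not acute, so the smallest enclosing circle has AC as diameter.
Centre = midpoint of AC = (1.5, 2), r² = 225/4 = 56.25.
The points at distance exactly r from the centre are A, C — 2 points.

2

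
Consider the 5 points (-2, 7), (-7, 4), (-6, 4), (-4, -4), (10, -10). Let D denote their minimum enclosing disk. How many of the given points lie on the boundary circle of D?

2

The farthest pair is (-7, 4)–(10, -10) with squared distance 485. The circle on this segment as diameter has centre (1.5, -3) and r² = 485/4 = 121.25.
Check (-2, 7): distance² to centre = 112.25 ≤ 121.25, so it lies inside.
All remaining points lie in this disk, and no smaller disk contains both endpoints, so this is the minimum enclosing circle.
The points at distance exactly r from the centre are (-7, 4), (10, -10) — 2 points.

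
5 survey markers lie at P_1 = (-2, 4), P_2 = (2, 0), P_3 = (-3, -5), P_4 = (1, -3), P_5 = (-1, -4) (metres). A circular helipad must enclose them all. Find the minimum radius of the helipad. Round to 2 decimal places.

4.53

A smallest enclosing disk is always determined by at most three of the input points on its boundary.
The farthest pair is P_1–P_3 with squared distance 82. The circle on this segment as diameter has centre (-2.5, -0.5) and r² = 82/4 = 20.5.
Check P_2: distance² to centre = 20.5 ≤ 20.5, so it lies inside.
All remaining points lie in this disk, and no smaller disk contains both endpoints, so this is the minimum enclosing circle.
r = √(20.5) ≈ 4.53.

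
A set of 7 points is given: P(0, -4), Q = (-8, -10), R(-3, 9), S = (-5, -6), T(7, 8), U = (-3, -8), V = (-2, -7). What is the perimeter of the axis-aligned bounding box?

Width = max x − min x = 7 − (-8) = 15.
Height = max y − min y = 9 − (-10) = 19.
Perimeter = 2(15 + 19) = 68.

68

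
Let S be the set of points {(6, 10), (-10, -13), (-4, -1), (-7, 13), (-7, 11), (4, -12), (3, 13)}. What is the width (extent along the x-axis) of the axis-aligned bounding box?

16

max x = 6, min x = -10, so width = 16.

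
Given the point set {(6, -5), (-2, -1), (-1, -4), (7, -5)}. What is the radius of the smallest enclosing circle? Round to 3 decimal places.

4.924

The minimum enclosing circle of a finite set is fixed by two of the points (as a diameter) or three (as a circumcircle).
The farthest pair is (-2, -1)–(7, -5) with squared distance 97. The circle on this segment as diameter has centre (2.5, -3) and r² = 97/4 = 24.25.
Check (6, -5): distance² to centre = 16.25 ≤ 24.25, so it lies inside.
All remaining points lie in this disk, and no smaller disk contains both endpoints, so this is the minimum enclosing circle.
r = √(24.25) ≈ 4.924.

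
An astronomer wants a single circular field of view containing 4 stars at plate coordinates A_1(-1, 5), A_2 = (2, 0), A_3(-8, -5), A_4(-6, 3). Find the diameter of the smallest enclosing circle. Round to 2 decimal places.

A smallest enclosing disk is always determined by at most three of the input points on its boundary.
The minimum enclosing circle is determined by three boundary points: A_1, A_2, A_3.
Their circumcentre is (-107/26, -7/26) with r² = 12665/338.
The farthest remaining point A_4 is at distance² 4813/338 ≤ 12665/338.
Diameter = 2r = 2√(12665/338) ≈ 12.24.

12.24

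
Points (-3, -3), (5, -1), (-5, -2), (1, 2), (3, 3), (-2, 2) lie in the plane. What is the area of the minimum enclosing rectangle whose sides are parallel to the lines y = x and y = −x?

In coordinates u = x + y, v = x − y the rectangle is axis-aligned; the map (x,y)→(u,v) scales areas by 2.
u-values: -6, 4, -7, 3, 6, 0; range = 6 − (-7) = 13.
v-values: 0, 6, -3, -1, 0, -4; range = 6 − (-4) = 10.
Area = (13 × 10) / 2 = 65.

65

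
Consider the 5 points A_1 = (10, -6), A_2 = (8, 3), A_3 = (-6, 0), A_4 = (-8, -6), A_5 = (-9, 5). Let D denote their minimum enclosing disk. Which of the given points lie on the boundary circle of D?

A smallest enclosing disk is always determined by at most three of the input points on its boundary.
The farthest pair is A_1–A_5 with squared distance 482. The circle on this segment as diameter has centre (0.5, -0.5) and r² = 482/4 = 120.5.
Check A_2: distance² to centre = 68.5 ≤ 120.5, so it lies inside.
All remaining points lie in this disk, and no smaller disk contains both endpoints, so this is the minimum enclosing circle.
The points at distance exactly r from the centre are A_1, A_5 — 2 points.

A_1, A_5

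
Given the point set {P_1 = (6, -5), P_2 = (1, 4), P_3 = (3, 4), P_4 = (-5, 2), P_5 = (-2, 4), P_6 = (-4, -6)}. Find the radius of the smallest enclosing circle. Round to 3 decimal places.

6.519

By Welzl's lemma the MEC is supported by two points (diametrically opposite) or three points (on a circumcircle).
The farthest pair is P_1–P_4 with squared distance 170. The circle on this segment as diameter has centre (0.5, -1.5) and r² = 170/4 = 42.5.
Check P_2: distance² to centre = 30.5 ≤ 42.5, so it lies inside.
All remaining points lie in this disk, and no smaller disk contains both endpoints, so this is the minimum enclosing circle.
r = √(42.5) ≈ 6.519.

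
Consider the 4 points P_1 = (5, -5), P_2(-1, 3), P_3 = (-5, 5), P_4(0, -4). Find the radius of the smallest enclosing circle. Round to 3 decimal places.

7.071

By Welzl's lemma the MEC is supported by two points (diametrically opposite) or three points (on a circumcircle).
The farthest pair is P_1–P_3 with squared distance 200. The circle on this segment as diameter has centre (0, 0) and r² = 200/4 = 50.
Check P_2: distance² to centre = 10 ≤ 50, so it lies inside.
All remaining points lie in this disk, and no smaller disk contains both endpoints, so this is the minimum enclosing circle.
r = √50 ≈ 7.071.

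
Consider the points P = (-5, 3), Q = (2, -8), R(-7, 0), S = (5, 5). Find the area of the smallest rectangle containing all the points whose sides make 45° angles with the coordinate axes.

In coordinates u = x + y, v = x − y the rectangle is axis-aligned; the map (x,y)→(u,v) scales areas by 2.
u-values: -2, -6, -7, 10; range = 10 − (-7) = 17.
v-values: -8, 10, -7, 0; range = 10 − (-8) = 18.
Area = (17 × 18) / 2 = 153.

153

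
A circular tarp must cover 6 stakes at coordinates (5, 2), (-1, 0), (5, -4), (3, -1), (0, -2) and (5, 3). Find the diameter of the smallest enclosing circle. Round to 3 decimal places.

8.062

The minimum enclosing circle of a finite set is fixed by two of the points (as a diameter) or three (as a circumcircle).
The minimum enclosing circle is determined by three boundary points: (-1, 0), (5, -4), (5, 3).
Their circumcentre is (3, -0.5) with r² = 16.25.
The farthest remaining point (0, -2) is at distance² 11.25 ≤ 16.25.
Diameter = 2r = 2√(16.25) ≈ 8.062.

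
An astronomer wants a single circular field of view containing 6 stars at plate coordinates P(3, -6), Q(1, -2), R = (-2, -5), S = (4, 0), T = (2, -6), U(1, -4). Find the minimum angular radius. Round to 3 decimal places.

3.907

A smallest enclosing disk is always determined by at most three of the input points on its boundary.
The minimum enclosing circle is determined by three boundary points: P, R, S.
Their circumcentre is (67/62, -161/62) with r² = 29341/1922.
The farthest remaining point T is at distance² 23885/1922 ≤ 29341/1922.
r = √(29341/1922) ≈ 3.907.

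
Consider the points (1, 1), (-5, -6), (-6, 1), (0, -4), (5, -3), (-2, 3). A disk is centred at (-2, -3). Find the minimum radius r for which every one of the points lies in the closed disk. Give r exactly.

The required radius is the distance from (-2, -3) to the farthest point.
Squared distances: 25, 18, 32, 5, 49, 36.
Maximum is 49, attained at (5, -3).
r = √49 = 7.

7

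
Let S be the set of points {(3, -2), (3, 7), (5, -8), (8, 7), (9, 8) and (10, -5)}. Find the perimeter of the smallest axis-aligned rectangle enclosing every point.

46

Width = max x − min x = 10 − 3 = 7.
Height = max y − min y = 8 − (-8) = 16.
Perimeter = 2(7 + 16) = 46.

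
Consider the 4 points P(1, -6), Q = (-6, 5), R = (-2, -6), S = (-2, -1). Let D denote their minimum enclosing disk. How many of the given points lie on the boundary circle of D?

The minimum enclosing circle of a finite set is fixed by two of the points (as a diameter) or three (as a circumcircle).
The farthest pair is P–Q with squared distance 170. The circle on this segment as diameter has centre (-2.5, -0.5) and r² = 170/4 = 42.5.
Check R: distance² to centre = 30.5 ≤ 42.5, so it lies inside.
All remaining points lie in this disk, and no smaller disk contains both endpoints, so this is the minimum enclosing circle.
The points at distance exactly r from the centre are P, Q — 2 points.

2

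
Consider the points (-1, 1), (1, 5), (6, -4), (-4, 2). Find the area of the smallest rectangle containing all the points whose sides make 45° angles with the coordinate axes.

64

In coordinates u = x + y, v = x − y the rectangle is axis-aligned; the map (x,y)→(u,v) scales areas by 2.
u-values: 0, 6, 2, -2; range = 6 − (-2) = 8.
v-values: -2, -4, 10, -6; range = 10 − (-6) = 16.
Area = (8 × 16) / 2 = 64.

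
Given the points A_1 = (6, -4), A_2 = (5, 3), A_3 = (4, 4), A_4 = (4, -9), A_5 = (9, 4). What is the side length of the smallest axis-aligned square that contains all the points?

13

The bounding box has width 5 and height 13.
An axis-aligned square enclosing the set must have side ≥ max(width, height).
So the minimum side is max(5, 13) = 13.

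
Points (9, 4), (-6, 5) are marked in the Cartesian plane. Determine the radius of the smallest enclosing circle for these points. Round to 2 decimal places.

7.52

The smallest circle enclosing two points has them as diameter endpoints.
Centre = midpoint = (1.5, 4.5); r² = |(9, 4)−(-6, 5)|²/4 = 226/4 = 56.5.
r = √(56.5) ≈ 7.52.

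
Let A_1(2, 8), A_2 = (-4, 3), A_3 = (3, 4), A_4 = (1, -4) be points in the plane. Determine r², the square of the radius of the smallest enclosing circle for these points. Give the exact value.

36.25

The minimum enclosing circle of a finite set is fixed by two of the points (as a diameter) or three (as a circumcircle).
The farthest pair is A_1–A_4 with squared distance 145. The circle on this segment as diameter has centre (1.5, 2) and r² = 145/4 = 36.25.
Check A_2: distance² to centre = 31.25 ≤ 36.25, so it lies inside.
All remaining points lie in this disk, and no smaller disk contains both endpoints, so this is the minimum enclosing circle.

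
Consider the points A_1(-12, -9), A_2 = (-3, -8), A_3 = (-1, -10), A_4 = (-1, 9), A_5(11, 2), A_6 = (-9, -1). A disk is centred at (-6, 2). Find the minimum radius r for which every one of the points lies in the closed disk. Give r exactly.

17

The required radius is the distance from (-6, 2) to the farthest point.
Squared distances: 157, 109, 169, 74, 289, 18.
Maximum is 289, attained at A_5.
r = √289 = 17.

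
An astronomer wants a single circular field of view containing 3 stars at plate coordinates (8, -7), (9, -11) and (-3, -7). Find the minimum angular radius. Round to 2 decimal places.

Call the three points A, B, C in the order given.
Side lengths²: AB² = 17, AC² = 121, BC² = 160.
Since BC² = 160 ≥ 121 + 17 = 138, the angle opposite BC is not acute, so the smallest enclosing circle has BC as diameter.
Centre = midpoint of BC = (3, -9), r² = 160/4 = 40.
r = √40 ≈ 6.32.

6.32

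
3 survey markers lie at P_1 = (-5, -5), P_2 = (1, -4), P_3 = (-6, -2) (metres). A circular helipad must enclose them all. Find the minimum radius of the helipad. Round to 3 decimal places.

3.640

Side lengths²: P_1P_2² = 37, P_1P_3² = 10, P_2P_3² = 53.
Since P_2P_3² = 53 ≥ 37 + 10 = 47, the angle opposite P_2P_3 is not acute, so the smallest enclosing circle has P_2P_3 as diameter.
Centre = midpoint of P_2P_3 = (-2.5, -3), r² = 53/4 = 13.25.
r = √(13.25) ≈ 3.640.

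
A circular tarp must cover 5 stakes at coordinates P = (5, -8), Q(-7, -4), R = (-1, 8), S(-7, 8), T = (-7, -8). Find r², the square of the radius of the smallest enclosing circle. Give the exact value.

By Welzl's lemma the MEC is supported by two points (diametrically opposite) or three points (on a circumcircle).
The farthest pair is P–S with squared distance 400. The circle on this segment as diameter has centre (-1, 0) and r² = 400/4 = 100.
Check Q: distance² to centre = 52 ≤ 100, so it lies inside.
All remaining points lie in this disk, and no smaller disk contains both endpoints, so this is the minimum enclosing circle.

100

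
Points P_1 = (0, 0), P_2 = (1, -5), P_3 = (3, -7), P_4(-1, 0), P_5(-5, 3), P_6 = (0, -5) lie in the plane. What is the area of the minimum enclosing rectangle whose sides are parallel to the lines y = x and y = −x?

45

In coordinates u = x + y, v = x − y the rectangle is axis-aligned; the map (x,y)→(u,v) scales areas by 2.
u-values: 0, -4, -4, -1, -2, -5; range = 0 − (-5) = 5.
v-values: 0, 6, 10, -1, -8, 5; range = 10 − (-8) = 18.
Area = (5 × 18) / 2 = 45.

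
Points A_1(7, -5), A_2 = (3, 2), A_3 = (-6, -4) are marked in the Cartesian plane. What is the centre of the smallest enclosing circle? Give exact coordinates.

Side lengths²: A_1A_2² = 65, A_1A_3² = 170, A_2A_3² = 117.
Since A_1A_3² = 170 < 117 + 65 = 182, the triangle is acute, so the smallest enclosing circle is the circumcircle.
Circumcentre = (31/58, -235/58), r² = 71825/1682.
Centre = (31/58, -235/58).

(31/58, -235/58)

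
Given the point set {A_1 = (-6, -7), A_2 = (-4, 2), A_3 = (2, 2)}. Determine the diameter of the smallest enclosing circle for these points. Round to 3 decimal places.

Side lengths²: A_1A_2² = 85, A_1A_3² = 145, A_2A_3² = 36.
Since A_1A_3² = 145 ≥ 85 + 36 = 121, the angle opposite A_1A_3 is not acute, so the smallest enclosing circle has A_1A_3 as diameter.
Centre = midpoint of A_1A_3 = (-2, -2.5), r² = 145/4 = 36.25.
Diameter = 2r = 2√(36.25) ≈ 12.042.

12.042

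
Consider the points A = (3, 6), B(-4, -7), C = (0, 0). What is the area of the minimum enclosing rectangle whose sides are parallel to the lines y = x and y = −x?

In coordinates u = x + y, v = x − y the rectangle is axis-aligned; the map (x,y)→(u,v) scales areas by 2.
u-values: 9, -11, 0; range = 9 − (-11) = 20.
v-values: -3, 3, 0; range = 3 − (-3) = 6.
Area = (20 × 6) / 2 = 60.

60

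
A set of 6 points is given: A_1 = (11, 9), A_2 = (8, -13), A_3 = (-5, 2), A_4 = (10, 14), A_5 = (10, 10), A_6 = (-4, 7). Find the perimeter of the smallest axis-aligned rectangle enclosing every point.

Width = max x − min x = 11 − (-5) = 16.
Height = max y − min y = 14 − (-13) = 27.
Perimeter = 2(16 + 27) = 86.

86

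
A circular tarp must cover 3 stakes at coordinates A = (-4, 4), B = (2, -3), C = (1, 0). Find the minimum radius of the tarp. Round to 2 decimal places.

Side lengths²: AB² = 85, AC² = 41, BC² = 10.
Since AB² = 85 ≥ 41 + 10 = 51, the angle opposite AB is not acute, so the smallest enclosing circle has AB as diameter.
Centre = midpoint of AB = (-1, 0.5), r² = 85/4 = 21.25.
r = √(21.25) ≈ 4.61.

4.61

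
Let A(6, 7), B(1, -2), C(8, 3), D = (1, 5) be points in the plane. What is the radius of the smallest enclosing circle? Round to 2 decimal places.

The farthest pair is A–B with squared distance 106. The circle on this segment as diameter has centre (3.5, 2.5) and r² = 106/4 = 26.5.
Check C: distance² to centre = 20.5 ≤ 26.5, so it lies inside.
All remaining points lie in this disk, and no smaller disk contains both endpoints, so this is the minimum enclosing circle.
r = √(26.5) ≈ 5.15.

5.15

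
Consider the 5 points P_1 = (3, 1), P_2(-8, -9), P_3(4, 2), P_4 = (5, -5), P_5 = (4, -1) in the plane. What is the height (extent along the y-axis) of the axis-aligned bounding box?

11

max y = 2, min y = -9, so height = 11.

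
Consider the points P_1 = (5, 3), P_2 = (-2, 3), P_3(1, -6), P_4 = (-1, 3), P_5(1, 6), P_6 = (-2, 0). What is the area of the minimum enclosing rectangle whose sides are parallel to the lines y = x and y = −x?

78

In coordinates u = x + y, v = x − y the rectangle is axis-aligned; the map (x,y)→(u,v) scales areas by 2.
u-values: 8, 1, -5, 2, 7, -2; range = 8 − (-5) = 13.
v-values: 2, -5, 7, -4, -5, -2; range = 7 − (-5) = 12.
Area = (13 × 12) / 2 = 78.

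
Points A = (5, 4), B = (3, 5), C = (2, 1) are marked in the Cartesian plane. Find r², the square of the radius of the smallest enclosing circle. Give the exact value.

85/18

Side lengths²: AB² = 5, AC² = 18, BC² = 17.
Since AC² = 18 < 17 + 5 = 22, the triangle is acute, so the smallest enclosing circle is the circumcircle.
Circumcentre = (19/6, 17/6), r² = 85/18.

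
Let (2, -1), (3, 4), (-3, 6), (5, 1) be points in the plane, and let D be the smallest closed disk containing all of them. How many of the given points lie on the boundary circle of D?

2

A smallest enclosing disk is always determined by at most three of the input points on its boundary.
The farthest pair is (-3, 6)–(5, 1) with squared distance 89. The circle on this segment as diameter has centre (1, 3.5) and r² = 89/4 = 22.25.
Check (2, -1): distance² to centre = 21.25 ≤ 22.25, so it lies inside.
All remaining points lie in this disk, and no smaller disk contains both endpoints, so this is the minimum enclosing circle.
The points at distance exactly r from the centre are (-3, 6), (5, 1) — 2 points.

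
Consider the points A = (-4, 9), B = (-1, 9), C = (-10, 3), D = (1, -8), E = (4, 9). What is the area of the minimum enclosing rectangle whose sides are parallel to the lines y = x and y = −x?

220

In coordinates u = x + y, v = x − y the rectangle is axis-aligned; the map (x,y)→(u,v) scales areas by 2.
u-values: 5, 8, -7, -7, 13; range = 13 − (-7) = 20.
v-values: -13, -10, -13, 9, -5; range = 9 − (-13) = 22.
Area = (20 × 22) / 2 = 220.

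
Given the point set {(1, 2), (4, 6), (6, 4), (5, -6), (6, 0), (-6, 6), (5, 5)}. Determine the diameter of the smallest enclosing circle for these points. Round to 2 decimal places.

16.28

A smallest enclosing disk is always determined by at most three of the input points on its boundary.
The farthest pair is (5, -6)–(-6, 6) with squared distance 265. The circle on this segment as diameter has centre (-0.5, 0) and r² = 265/4 = 66.25.
Check (1, 2): distance² to centre = 6.25 ≤ 66.25, so it lies inside.
All remaining points lie in this disk, and no smaller disk contains both endpoints, so this is the minimum enclosing circle.
Diameter = 2r = 2√(66.25) ≈ 16.28.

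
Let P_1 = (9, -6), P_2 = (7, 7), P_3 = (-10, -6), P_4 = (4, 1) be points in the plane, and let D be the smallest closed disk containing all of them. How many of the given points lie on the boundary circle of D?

3

The minimum enclosing circle of a finite set is fixed by two of the points (as a diameter) or three (as a circumcircle).
The minimum enclosing circle is determined by three boundary points: P_1, P_2, P_3.
Their circumcentre is (-0.5, -21/26) with r² = 39617/338.
The farthest remaining point P_4 is at distance² 7949/338 ≤ 39617/338.
The points at distance exactly r from the centre are P_1, P_2, P_3 — 3 points.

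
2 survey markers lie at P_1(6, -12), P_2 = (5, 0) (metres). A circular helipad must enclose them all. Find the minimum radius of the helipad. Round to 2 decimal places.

6.02

The smallest circle enclosing two points has them as diameter endpoints.
Centre = midpoint = (5.5, -6); r² = |P_1P_2|²/4 = 145/4 = 36.25.
r = √(36.25) ≈ 6.02.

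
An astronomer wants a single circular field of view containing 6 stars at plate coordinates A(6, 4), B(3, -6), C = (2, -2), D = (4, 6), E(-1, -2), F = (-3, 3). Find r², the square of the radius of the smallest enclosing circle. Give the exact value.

54665/1458

The minimum enclosing circle is determined by three boundary points: B, D, F.
Their circumcentre is (43/18, 5/54) with r² = 54665/1458.
The farthest remaining point A is at distance² 41273/1458 ≤ 54665/1458.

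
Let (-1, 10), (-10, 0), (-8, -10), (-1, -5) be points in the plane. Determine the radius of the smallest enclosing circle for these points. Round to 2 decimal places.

10.59

The farthest pair is (-1, 10)–(-8, -10) with squared distance 449. The circle on this segment as diameter has centre (-4.5, 0) and r² = 449/4 = 112.25.
Check (-10, 0): distance² to centre = 30.25 ≤ 112.25, so it lies inside.
All remaining points lie in this disk, and no smaller disk contains both endpoints, so this is the minimum enclosing circle.
r = √(112.25) ≈ 10.59.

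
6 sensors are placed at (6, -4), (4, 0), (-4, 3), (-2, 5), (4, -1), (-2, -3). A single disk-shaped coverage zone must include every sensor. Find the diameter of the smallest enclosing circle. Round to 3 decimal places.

The minimum enclosing circle is determined by three boundary points: (6, -4), (-4, 3), (-2, 5).
Their circumcentre is (41/34, -7/34) with r² = 21605/578.
The farthest remaining point (-2, -3) is at distance² 10453/578 ≤ 21605/578.
Diameter = 2r = 2√(21605/578) ≈ 12.228.

12.228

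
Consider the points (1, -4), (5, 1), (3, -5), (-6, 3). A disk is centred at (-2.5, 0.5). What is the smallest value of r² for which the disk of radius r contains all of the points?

60.5

The required radius is the distance from (-2.5, 0.5) to the farthest point.
Squared distances: 32.5, 56.5, 60.5, 18.5.
Maximum is 60.5, attained at (3, -5).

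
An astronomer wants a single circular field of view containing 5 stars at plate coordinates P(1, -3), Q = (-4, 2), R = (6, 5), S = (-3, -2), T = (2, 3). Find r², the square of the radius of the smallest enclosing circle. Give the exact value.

By Welzl's lemma the MEC is supported by two points (diametrically opposite) or three points (on a circumcircle).
The farthest pair is R–S with squared distance 130. The circle on this segment as diameter has centre (1.5, 1.5) and r² = 130/4 = 32.5.
Check P: distance² to centre = 20.5 ≤ 32.5, so it lies inside.
All remaining points lie in this disk, and no smaller disk contains both endpoints, so this is the minimum enclosing circle.

32.5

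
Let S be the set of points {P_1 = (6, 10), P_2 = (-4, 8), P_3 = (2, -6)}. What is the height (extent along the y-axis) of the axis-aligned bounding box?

16

max y = 10, min y = -6, so height = 16.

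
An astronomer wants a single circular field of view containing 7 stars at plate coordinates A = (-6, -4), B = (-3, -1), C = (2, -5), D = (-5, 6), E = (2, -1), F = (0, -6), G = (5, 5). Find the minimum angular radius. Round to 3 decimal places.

The farthest pair is A–G with squared distance 202. The circle on this segment as diameter has centre (-0.5, 0.5) and r² = 202/4 = 50.5.
Check B: distance² to centre = 8.5 ≤ 50.5, so it lies inside.
All remaining points lie in this disk, and no smaller disk contains both endpoints, so this is the minimum enclosing circle.
r = √(50.5) ≈ 7.106.

7.106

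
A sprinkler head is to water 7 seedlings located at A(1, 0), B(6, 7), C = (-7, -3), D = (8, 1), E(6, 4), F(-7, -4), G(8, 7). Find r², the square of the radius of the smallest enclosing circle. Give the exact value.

86.5

A smallest enclosing disk is always determined by at most three of the input points on its boundary.
The farthest pair is F–G with squared distance 346. The circle on this segment as diameter has centre (0.5, 1.5) and r² = 346/4 = 86.5.
Check A: distance² to centre = 2.5 ≤ 86.5, so it lies inside.
All remaining points lie in this disk, and no smaller disk contains both endpoints, so this is the minimum enclosing circle.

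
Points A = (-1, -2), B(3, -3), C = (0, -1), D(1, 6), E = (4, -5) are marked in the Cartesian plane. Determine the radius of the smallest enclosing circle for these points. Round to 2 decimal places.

A smallest enclosing disk is always determined by at most three of the input points on its boundary.
The farthest pair is D–E with squared distance 130. The circle on this segment as diameter has centre (2.5, 0.5) and r² = 130/4 = 32.5.
Check A: distance² to centre = 18.5 ≤ 32.5, so it lies inside.
All remaining points lie in this disk, and no smaller disk contains both endpoints, so this is the minimum enclosing circle.
r = √(32.5) ≈ 5.70.

5.70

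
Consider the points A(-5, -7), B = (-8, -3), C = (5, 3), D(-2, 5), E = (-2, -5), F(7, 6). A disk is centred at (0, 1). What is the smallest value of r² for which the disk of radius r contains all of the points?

The required radius is the distance from (0, 1) to the farthest point.
Squared distances: 89, 80, 29, 20, 40, 74.
Maximum is 89, attained at A.

89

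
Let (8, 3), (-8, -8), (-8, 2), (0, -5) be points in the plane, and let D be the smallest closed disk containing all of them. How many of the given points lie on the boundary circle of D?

The minimum enclosing circle of a finite set is fixed by two of the points (as a diameter) or three (as a circumcircle).
The farthest pair is (8, 3)–(-8, -8) with squared distance 377. The circle on this segment as diameter has centre (0, -2.5) and r² = 377/4 = 94.25.
Check (-8, 2): distance² to centre = 84.25 ≤ 94.25, so it lies inside.
All remaining points lie in this disk, and no smaller disk contains both endpoints, so this is the minimum enclosing circle.
The points at distance exactly r from the centre are (8, 3), (-8, -8) — 2 points.

2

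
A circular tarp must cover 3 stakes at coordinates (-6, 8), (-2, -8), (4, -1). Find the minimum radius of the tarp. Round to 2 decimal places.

8.25

Call the three points A, B, C in the order given.
Side lengths²: AB² = 272, AC² = 181, BC² = 85.
Since AB² = 272 ≥ 181 + 85 = 266, the angle opposite AB is not acute, so the smallest enclosing circle has AB as diameter.
Centre = midpoint of AB = (-4, 0), r² = 272/4 = 68.
r = √68 ≈ 8.25.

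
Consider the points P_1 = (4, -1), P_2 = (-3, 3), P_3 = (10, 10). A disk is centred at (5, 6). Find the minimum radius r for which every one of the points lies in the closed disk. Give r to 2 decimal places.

The required radius is the distance from (5, 6) to the farthest point.
Squared distances: 50, 73, 41.
Maximum is 73, attained at P_2.
r = √73 ≈ 8.54.

8.54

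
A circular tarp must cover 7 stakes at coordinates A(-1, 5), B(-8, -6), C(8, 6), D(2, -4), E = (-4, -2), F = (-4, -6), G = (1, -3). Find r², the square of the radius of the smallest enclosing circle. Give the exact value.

The minimum enclosing circle of a finite set is fixed by two of the points (as a diameter) or three (as a circumcircle).
The farthest pair is B–C with squared distance 400. The circle on this segment as diameter has centre (0, 0) and r² = 400/4 = 100.
Check A: distance² to centre = 26 ≤ 100, so it lies inside.
All remaining points lie in this disk, and no smaller disk contains both endpoints, so this is the minimum enclosing circle.

100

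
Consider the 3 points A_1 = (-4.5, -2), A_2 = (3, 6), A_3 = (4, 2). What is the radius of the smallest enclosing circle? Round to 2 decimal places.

5.48

Side lengths²: A_1A_2² = 120.25, A_1A_3² = 88.25, A_2A_3² = 17.
Since A_1A_2² = 120.25 ≥ 88.25 + 17 = 105.25, the angle opposite A_1A_2 is not acute, so the smallest enclosing circle has A_1A_2 as diameter.
Centre = midpoint of A_1A_2 = (-0.75, 2), r² = 120.25/4 = 30.0625.
r = √(30.0625) ≈ 5.48.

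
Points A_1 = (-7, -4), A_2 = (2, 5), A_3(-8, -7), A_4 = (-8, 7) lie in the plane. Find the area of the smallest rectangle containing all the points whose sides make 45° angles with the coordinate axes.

In coordinates u = x + y, v = x − y the rectangle is axis-aligned; the map (x,y)→(u,v) scales areas by 2.
u-values: -11, 7, -15, -1; range = 7 − (-15) = 22.
v-values: -3, -3, -1, -15; range = -1 − (-15) = 14.
Area = (22 × 14) / 2 = 154.

154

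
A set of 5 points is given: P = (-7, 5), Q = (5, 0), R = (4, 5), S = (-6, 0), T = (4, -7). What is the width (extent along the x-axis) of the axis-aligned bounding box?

max x = 5, min x = -7, so width = 12.

12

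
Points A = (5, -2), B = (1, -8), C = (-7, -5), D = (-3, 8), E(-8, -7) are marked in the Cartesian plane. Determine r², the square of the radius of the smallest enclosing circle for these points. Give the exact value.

3485/49

The minimum enclosing circle of a finite set is fixed by two of the points (as a diameter) or three (as a circumcircle).
The minimum enclosing circle is determined by three boundary points: B, D, E.
Their circumcentre is (-19/7, -3/7) with r² = 3485/49.
The farthest remaining point A is at distance² 3037/49 ≤ 3485/49.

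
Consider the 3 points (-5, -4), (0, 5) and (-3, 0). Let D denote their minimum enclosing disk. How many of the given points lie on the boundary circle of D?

2

Call the three points A, B, C in the order given.
Side lengths²: AB² = 106, AC² = 20, BC² = 34.
Since AB² = 106 ≥ 34 + 20 = 54, the angle opposite AB is not acute, so the smallest enclosing circle has AB as diameter.
Centre = midpoint of AB = (-2.5, 0.5), r² = 106/4 = 26.5.
The points at distance exactly r from the centre are (-5, -4), (0, 5) — 2 points.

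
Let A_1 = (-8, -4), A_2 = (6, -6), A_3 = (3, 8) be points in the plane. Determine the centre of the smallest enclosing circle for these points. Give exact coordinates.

(-11/38, -1/38)

Side lengths²: A_1A_2² = 200, A_1A_3² = 265, A_2A_3² = 205.
Since A_1A_3² = 265 < 205 + 200 = 405, the triangle is acute, so the smallest enclosing circle is the circumcircle.
Circumcentre = (-11/38, -1/38), r² = 54325/722.
Centre = (-11/38, -1/38).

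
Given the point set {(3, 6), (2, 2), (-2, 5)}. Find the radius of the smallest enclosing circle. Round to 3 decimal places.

2.766

Call the three points A, B, C in the order given.
Side lengths²: AB² = 17, AC² = 26, BC² = 25.
Since AC² = 26 < 25 + 17 = 42, the triangle is acute, so the smallest enclosing circle is the circumcircle.
Circumcentre = (27/38, 169/38), r² = 5525/722.
r = √(5525/722) ≈ 2.766.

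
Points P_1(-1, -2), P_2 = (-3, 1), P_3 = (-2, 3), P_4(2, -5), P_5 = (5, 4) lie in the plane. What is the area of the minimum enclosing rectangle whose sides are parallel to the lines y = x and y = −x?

In coordinates u = x + y, v = x − y the rectangle is axis-aligned; the map (x,y)→(u,v) scales areas by 2.
u-values: -3, -2, 1, -3, 9; range = 9 − (-3) = 12.
v-values: 1, -4, -5, 7, 1; range = 7 − (-5) = 12.
Area = (12 × 12) / 2 = 72.

72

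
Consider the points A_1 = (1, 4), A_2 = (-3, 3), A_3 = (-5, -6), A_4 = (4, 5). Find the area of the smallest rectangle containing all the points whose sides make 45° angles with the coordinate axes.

In coordinates u = x + y, v = x − y the rectangle is axis-aligned; the map (x,y)→(u,v) scales areas by 2.
u-values: 5, 0, -11, 9; range = 9 − (-11) = 20.
v-values: -3, -6, 1, -1; range = 1 − (-6) = 7.
Area = (20 × 7) / 2 = 70.

70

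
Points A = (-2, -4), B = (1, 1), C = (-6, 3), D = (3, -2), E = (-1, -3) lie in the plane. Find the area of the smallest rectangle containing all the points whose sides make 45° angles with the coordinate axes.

In coordinates u = x + y, v = x − y the rectangle is axis-aligned; the map (x,y)→(u,v) scales areas by 2.
u-values: -6, 2, -3, 1, -4; range = 2 − (-6) = 8.
v-values: 2, 0, -9, 5, 2; range = 5 − (-9) = 14.
Area = (8 × 14) / 2 = 56.

56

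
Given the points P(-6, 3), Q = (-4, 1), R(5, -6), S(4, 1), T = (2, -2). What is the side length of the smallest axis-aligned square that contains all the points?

The bounding box has width 11 and height 9.
An axis-aligned square enclosing the set must have side ≥ max(width, height).
So the minimum side is max(11, 9) = 11.

11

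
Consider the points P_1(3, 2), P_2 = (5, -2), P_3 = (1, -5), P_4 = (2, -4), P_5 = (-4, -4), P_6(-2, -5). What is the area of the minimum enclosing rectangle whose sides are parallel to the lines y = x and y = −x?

In coordinates u = x + y, v = x − y the rectangle is axis-aligned; the map (x,y)→(u,v) scales areas by 2.
u-values: 5, 3, -4, -2, -8, -7; range = 5 − (-8) = 13.
v-values: 1, 7, 6, 6, 0, 3; range = 7 − 0 = 7.
Area = (13 × 7) / 2 = 45.5.

45.5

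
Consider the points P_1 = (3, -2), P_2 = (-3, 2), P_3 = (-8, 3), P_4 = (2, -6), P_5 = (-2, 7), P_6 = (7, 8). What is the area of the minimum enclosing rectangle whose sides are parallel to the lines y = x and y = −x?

In coordinates u = x + y, v = x − y the rectangle is axis-aligned; the map (x,y)→(u,v) scales areas by 2.
u-values: 1, -1, -5, -4, 5, 15; range = 15 − (-5) = 20.
v-values: 5, -5, -11, 8, -9, -1; range = 8 − (-11) = 19.
Area = (20 × 19) / 2 = 190.

190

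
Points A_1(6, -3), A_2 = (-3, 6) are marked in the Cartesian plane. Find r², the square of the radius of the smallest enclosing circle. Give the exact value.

40.5

The smallest circle enclosing two points has them as diameter endpoints.
Centre = midpoint = (1.5, 1.5); r² = |A_1A_2|²/4 = 162/4 = 40.5.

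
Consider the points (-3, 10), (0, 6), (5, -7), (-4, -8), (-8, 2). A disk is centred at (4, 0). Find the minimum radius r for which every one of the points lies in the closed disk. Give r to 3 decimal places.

12.207

The required radius is the distance from (4, 0) to the farthest point.
Squared distances: 149, 52, 50, 128, 148.
Maximum is 149, attained at (-3, 10).
r = √149 ≈ 12.207.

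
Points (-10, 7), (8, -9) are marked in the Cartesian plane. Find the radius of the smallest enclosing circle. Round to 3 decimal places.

The smallest circle enclosing two points has them as diameter endpoints.
Centre = midpoint = (-1, -1); r² = |(-10, 7)−(8, -9)|²/4 = 580/4 = 145.
r = √145 ≈ 12.042.

12.042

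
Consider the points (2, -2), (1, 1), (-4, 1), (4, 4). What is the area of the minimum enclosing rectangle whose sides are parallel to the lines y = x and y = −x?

In coordinates u = x + y, v = x − y the rectangle is axis-aligned; the map (x,y)→(u,v) scales areas by 2.
u-values: 0, 2, -3, 8; range = 8 − (-3) = 11.
v-values: 4, 0, -5, 0; range = 4 − (-5) = 9.
Area = (11 × 9) / 2 = 49.5.

49.5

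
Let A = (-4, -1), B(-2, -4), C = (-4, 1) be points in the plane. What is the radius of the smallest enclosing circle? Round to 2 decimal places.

2.69

Side lengths²: AB² = 13, AC² = 4, BC² = 29.
Since BC² = 29 ≥ 13 + 4 = 17, the angle opposite BC is not acute, so the smallest enclosing circle has BC as diameter.
Centre = midpoint of BC = (-3, -1.5), r² = 29/4 = 7.25.
r = √(7.25) ≈ 2.69.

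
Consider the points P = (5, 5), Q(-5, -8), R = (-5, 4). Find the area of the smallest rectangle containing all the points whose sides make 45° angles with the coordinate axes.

138

In coordinates u = x + y, v = x − y the rectangle is axis-aligned; the map (x,y)→(u,v) scales areas by 2.
u-values: 10, -13, -1; range = 10 − (-13) = 23.
v-values: 0, 3, -9; range = 3 − (-9) = 12.
Area = (23 × 12) / 2 = 138.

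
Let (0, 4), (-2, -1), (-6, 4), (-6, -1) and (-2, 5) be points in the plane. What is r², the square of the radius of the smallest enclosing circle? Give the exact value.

A smallest enclosing disk is always determined by at most three of the input points on its boundary.
The farthest pair is (0, 4)–(-6, -1) with squared distance 61. The circle on this segment as diameter has centre (-3, 1.5) and r² = 61/4 = 15.25.
Check (-2, -1): distance² to centre = 7.25 ≤ 15.25, so it lies inside.
All remaining points lie in this disk, and no smaller disk contains both endpoints, so this is the minimum enclosing circle.

15.25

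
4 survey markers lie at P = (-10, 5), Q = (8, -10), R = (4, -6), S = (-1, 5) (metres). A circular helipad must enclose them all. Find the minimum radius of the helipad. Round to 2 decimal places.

By Welzl's lemma the MEC is supported by two points (diametrically opposite) or three points (on a circumcircle).
The farthest pair is P–Q with squared distance 549. The circle on this segment as diameter has centre (-1, -2.5) and r² = 549/4 = 137.25.
Check R: distance² to centre = 37.25 ≤ 137.25, so it lies inside.
All remaining points lie in this disk, and no smaller disk contains both endpoints, so this is the minimum enclosing circle.
r = √(137.25) ≈ 11.72.

11.72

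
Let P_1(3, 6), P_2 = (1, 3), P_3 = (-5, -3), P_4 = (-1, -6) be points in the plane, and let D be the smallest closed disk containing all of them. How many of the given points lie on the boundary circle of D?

3

The minimum enclosing circle is determined by three boundary points: P_1, P_3, P_4.
Their circumcentre is (0.5, 1/6) with r² = 725/18.
The farthest remaining point P_2 is at distance² 149/18 ≤ 725/18.
The points at distance exactly r from the centre are P_1, P_3, P_4 — 3 points.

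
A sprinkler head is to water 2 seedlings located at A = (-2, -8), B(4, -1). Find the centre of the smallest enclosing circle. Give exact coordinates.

(1, -4.5)

The smallest circle enclosing two points has them as diameter endpoints.
Centre = midpoint = (1, -4.5); r² = |AB|²/4 = 85/4 = 21.25.
Centre = (1, -4.5).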